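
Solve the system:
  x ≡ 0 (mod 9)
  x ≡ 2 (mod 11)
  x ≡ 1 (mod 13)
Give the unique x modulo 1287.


Moduli 9, 11, 13 are pairwise coprime; by CRT there is a unique solution modulo M = 9 · 11 · 13 = 1287.
Solve pairwise, accumulating the modulus:
  Start with x ≡ 0 (mod 9).
  Combine with x ≡ 2 (mod 11): since gcd(9, 11) = 1, we get a unique residue mod 99.
    Write x = 0 + 9·t and substitute into x ≡ 2 (mod 11): 9·t ≡ 2 − 0 = 2 (mod 11).
    The inverse of 9 mod 11 is 5 (since 9·5 = 45 = 4·11 + 1), so t ≡ 5·2 = 10 ≡ 10 (mod 11).
    Then x = 0 + 9·10 = 90, valid modulo lcm(9, 11) = 99: x ≡ 90 (mod 99).
  Combine with x ≡ 1 (mod 13): since gcd(99, 13) = 1, we get a unique residue mod 1287.
    Write x = 90 + 99·t and substitute into x ≡ 1 (mod 13): 99·t ≡ 1 − 90 = -89 (mod 13).
    Reduce coefficients mod 13: 8·t ≡ 2 (mod 13).
    The inverse of 8 mod 13 is 5 (since 8·5 = 40 = 3·13 + 1), so t ≡ 5·2 = 10 ≡ 10 (mod 13).
    Then x = 90 + 99·10 = 1080, valid modulo lcm(99, 13) = 1287: x ≡ 1080 (mod 1287).
Verify: 1080 mod 9 = 0 ✓, 1080 mod 11 = 2 ✓, 1080 mod 13 = 1 ✓.

x ≡ 1080 (mod 1287).


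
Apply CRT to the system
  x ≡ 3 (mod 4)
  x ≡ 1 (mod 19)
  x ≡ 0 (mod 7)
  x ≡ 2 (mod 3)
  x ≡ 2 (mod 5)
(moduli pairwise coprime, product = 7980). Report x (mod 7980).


Product of moduli M = 4 · 19 · 7 · 3 · 5 = 7980.
Merge one congruence at a time:
  Start: x ≡ 3 (mod 4).
  Combine with x ≡ 1 (mod 19); new modulus lcm = 76.
    Write x = 3 + 4·t and substitute into x ≡ 1 (mod 19): 4·t ≡ 1 − 3 = -2 (mod 19).
    Reduce coefficients mod 19: 4·t ≡ 17 (mod 19).
    The inverse of 4 mod 19 is 5 (since 4·5 = 20 = 1·19 + 1), so t ≡ 5·17 = 85 ≡ 9 (mod 19).
    Then x = 3 + 4·9 = 39, valid modulo lcm(4, 19) = 76: x ≡ 39 (mod 76).
  Combine with x ≡ 0 (mod 7); new modulus lcm = 532.
    Write x = 39 + 76·t and substitute into x ≡ 0 (mod 7): 76·t ≡ 0 − 39 = -39 (mod 7).
    Reduce coefficients mod 7: 6·t ≡ 3 (mod 7).
    The inverse of 6 mod 7 is 6 (since 6·6 = 36 = 5·7 + 1), so t ≡ 6·3 = 18 ≡ 4 (mod 7).
    Then x = 39 + 76·4 = 343, valid modulo lcm(76, 7) = 532: x ≡ 343 (mod 532).
  Combine with x ≡ 2 (mod 3); new modulus lcm = 1596.
    Write x = 343 + 532·t and substitute into x ≡ 2 (mod 3): 532·t ≡ 2 − 343 = -341 (mod 3).
    Reduce coefficients mod 3: 1·t ≡ 1 (mod 3).
    So t ≡ 1 (mod 3).
    Then x = 343 + 532·1 = 875, valid modulo lcm(532, 3) = 1596: x ≡ 875 (mod 1596).
  Combine with x ≡ 2 (mod 5); new modulus lcm = 7980.
    Write x = 875 + 1596·t and substitute into x ≡ 2 (mod 5): 1596·t ≡ 2 − 875 = -873 (mod 5).
    Reduce coefficients mod 5: 1·t ≡ 2 (mod 5).
    So t ≡ 2 (mod 5).
    Then x = 875 + 1596·2 = 4067, valid modulo lcm(1596, 5) = 7980: x ≡ 4067 (mod 7980).
Verify against each original: 4067 mod 4 = 3, 4067 mod 19 = 1, 4067 mod 7 = 0, 4067 mod 3 = 2, 4067 mod 5 = 2.

x ≡ 4067 (mod 7980).


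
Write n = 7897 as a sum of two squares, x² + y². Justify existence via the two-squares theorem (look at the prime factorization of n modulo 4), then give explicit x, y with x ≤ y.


Step 1: Factor n = 7897 = 53 · 149.
Step 2: Check the mod-4 condition on each prime factor: 53 ≡ 1 (mod 4), exponent 1; 149 ≡ 1 (mod 4), exponent 1.
All primes ≡ 3 (mod 4) appear to even exponent (or don't appear), so by the two-squares theorem n IS expressible as a sum of two squares.
Step 3: Build a representation. Here n = 53 · 149 is a product of primes ≡ 1 (mod 4). Each prime p ≡ 1 (mod 4) is itself a sum of two squares; find a² by testing p − a² for a perfect square:
  53: 53 − 1² = 52, 53 − 2² = 49 = 7² ⇒ 53 = 2² + 7².
  149: 149 − 1² = 148, 149 − 2² = 145, 149 − 3² = 140, 149 − 4² = 133, 149 − 5² = 124, 149 − 6² = 113, 149 − 7² = 100 = 10² ⇒ 149 = 7² + 10².
  Combine using the Brahmagupta–Fibonacci identity (a² + b²)(c² + d²) = (ac − bd)² + (ad + bc)² = (ac + bd)² + (ad − bc)²:
  53 · 149 = 7897: from (2² + 7²)(7² + 10²), take (2·7 − 7·10, 2·10 + 7·7) = (14 − 70, 20 + 49) = (-56, 69); dropping signs (only squares matter) gives (56, 69); check 56² + 69² = 3136 + 4761 = 7897 ✓.
Step 4: Order so x ≤ y and verify: 56² + 69² = 3136 + 4761 = 7897 = n. ✓

n = 7897 = 56² + 69² (one valid representation with x ≤ y).


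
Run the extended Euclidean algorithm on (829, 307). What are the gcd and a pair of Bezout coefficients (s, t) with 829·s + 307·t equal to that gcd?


Euclidean algorithm on (829, 307) — divide until remainder is 0:
  829 = 2 · 307 + 215
  307 = 1 · 215 + 92
  215 = 2 · 92 + 31
  92 = 2 · 31 + 30
  31 = 1 · 30 + 1
  30 = 30 · 1 + 0
gcd(829, 307) = 1.
Track Bezout coefficients alongside the remainders: start with r₀ = 829 = a·1 + b·0 (s = 1, t = 0) and r₁ = 307 = a·0 + b·1 (s = 0, t = 1); each new remainder r_{k+1} = r_{k-1} − q_k·r_k inherits s_{k+1} = s_{k-1} − q_k·s_k, t_{k+1} = t_{k-1} − q_k·t_k, so r_k = a·s_k + b·t_k at every step:
  q = 2: r = 215, s = 1 − 2·0 = 1, t = 0 − 2·1 = -2  (check: 829·1 + 307·(-2) = 215)
  q = 1: r = 92, s = 0 − 1·1 = -1, t = 1 − 1·(-2) = 3  (check: 829·(-1) + 307·3 = 92)
  q = 2: r = 31, s = 1 − 2·(-1) = 3, t = -2 − 2·3 = -8  (check: 829·3 + 307·(-8) = 31)
  q = 2: r = 30, s = -1 − 2·3 = -7, t = 3 − 2·(-8) = 19  (check: 829·(-7) + 307·19 = 30)
  q = 1: r = 1, s = 3 − 1·(-7) = 10, t = -8 − 1·19 = -27  (check: 829·10 + 307·(-27) = 1)
The row with r = 1 (the gcd) gives the Bezout coefficients s = 10, t = -27.
Result: 829 · (10) + 307 · (-27) = 1.

gcd(829, 307) = 1; s = 10, t = -27 (check: 829·10 + 307·(-27) = 1).


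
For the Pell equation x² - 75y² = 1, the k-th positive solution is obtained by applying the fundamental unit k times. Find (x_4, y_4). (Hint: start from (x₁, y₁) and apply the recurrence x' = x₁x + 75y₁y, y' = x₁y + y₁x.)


Step 1: Find the fundamental solution (x₁, y₁) of x² - 75y² = 1.
  Expand √75 as a continued fraction. a₀ = ⌊√75⌋ = 8; iterate m_{k+1} = d_k·a_k − m_k, d_{k+1} = (75 − m_{k+1}²)/d_k, a_{k+1} = ⌊(a₀ + m_{k+1})/d_{k+1}⌋ (starting m₀ = 0, d₀ = 1), with convergents p_k = a_k·p_{k-1} + p_{k-2}, q_k = a_k·q_{k-1} + q_{k-2} (p₋₁ = 1, q₋₁ = 0):
  k = 0: a₀ = 8; p₀/q₀ = 8/1; p₀² − 75·q₀² = 64 − 75 = -11.
  k = 1: m = 8, d = 11, a = ⌊(8 + 8)/11⌋ = 1; p/q = (1·8 + 1)/(1·1 + 0) = 9/1; p² − 75·q² = 81 − 75 = 6.
  k = 2: m = 3, d = 6, a = ⌊(8 + 3)/6⌋ = 1; p/q = (1·9 + 8)/(1·1 + 1) = 17/2; p² − 75·q² = 289 − 300 = -11.
  k = 3: m = 3, d = 11, a = ⌊(8 + 3)/11⌋ = 1; p/q = (1·17 + 9)/(1·2 + 1) = 26/3; p² − 75·q² = 676 − 675 = 1.
  The first convergent with p² − 75·q² = 1 gives the fundamental solution (x₁, y₁) = (26, 3).
Step 2: Apply the recurrence (x_{n+1}, y_{n+1}) = (x₁x_n + 75y₁y_n, x₁y_n + y₁x_n) repeatedly.
  From (x_1, y_1) = (26, 3): x_2 = 26·26 + 75·3·3 = 1351; y_2 = 26·3 + 3·26 = 156.
  From (x_2, y_2) = (1351, 156): x_3 = 26·1351 + 75·3·156 = 70226; y_3 = 26·156 + 3·1351 = 8109.
  From (x_3, y_3) = (70226, 8109): x_4 = 26·70226 + 75·3·8109 = 3650401; y_4 = 26·8109 + 3·70226 = 421512.
Step 3: Verify x_4² - 75·y_4² = 13325427460801 - 13325427460800 = 1 (should be 1). ✓

(x_1, y_1) = (26, 3); (x_4, y_4) = (3650401, 421512).


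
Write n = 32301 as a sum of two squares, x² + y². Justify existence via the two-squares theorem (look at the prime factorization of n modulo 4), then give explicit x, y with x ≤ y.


Step 1: Factor n = 32301 = 3^2 · 37 · 97.
Step 2: Check the mod-4 condition on each prime factor: 3 ≡ 3 (mod 4), exponent 2 (must be even); 37 ≡ 1 (mod 4), exponent 1; 97 ≡ 1 (mod 4), exponent 1.
All primes ≡ 3 (mod 4) appear to even exponent (or don't appear), so by the two-squares theorem n IS expressible as a sum of two squares.
Step 3: Build a representation. Group n = k² · m with k = 3 and m = 37 · 97 = 3589 (a product of primes ≡ 1 (mod 4)); a representation of m scales to one of n via (k·x)² + (k·y)² = k²(x² + y²). Each prime p ≡ 1 (mod 4) is itself a sum of two squares; find a² by testing p − a² for a perfect square:
  37: 37 − 1² = 36 = 6² ⇒ 37 = 1² + 6².
  97: 97 − 1² = 96, 97 − 2² = 93, 97 − 3² = 88, 97 − 4² = 81 = 9² ⇒ 97 = 4² + 9².
  Combine using the Brahmagupta–Fibonacci identity (a² + b²)(c² + d²) = (ac − bd)² + (ad + bc)² = (ac + bd)² + (ad − bc)²:
  37 · 97 = 3589: from (1² + 6²)(4² + 9²), take (1·4 − 6·9, 1·9 + 6·4) = (4 − 54, 9 + 24) = (-50, 33); dropping signs (only squares matter) gives (50, 33); check 50² + 33² = 2500 + 1089 = 3589 ✓.
  Scale by k = 3: (3·50, 3·33) = (150, 99).
Step 4: Order so x ≤ y and verify: 99² + 150² = 9801 + 22500 = 32301 = n. ✓

n = 32301 = 99² + 150² (one valid representation with x ≤ y).


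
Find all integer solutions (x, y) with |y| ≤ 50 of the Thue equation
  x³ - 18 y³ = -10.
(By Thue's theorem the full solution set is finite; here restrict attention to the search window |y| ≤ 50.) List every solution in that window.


The equation is x³ - 18y³ = -10. For fixed y, x³ = 18·y³ − 10, so a solution requires the RHS to be a perfect cube.
Strategy: iterate y from -50 to 50, compute RHS = 18·y³ − 10, and check whether it is a (positive or negative) perfect cube.
Check small values of y:
  y = 0: RHS = -10 is not a perfect cube.
  y = 1: RHS = 8 = (2)³ ⇒ x = 2 works.
  y = -1: RHS = -28 is not a perfect cube.
  y = 2: RHS = 134 is not a perfect cube.
  y = -2: RHS = -154 is not a perfect cube.
  y = 3: RHS = 476 is not a perfect cube.
  y = -3: RHS = -496 is not a perfect cube.
Continuing the search up to |y| = 50 finds no further solutions beyond those listed.
Collected solutions: (2, 1).

Solutions (with |y| ≤ 50): (2, 1).


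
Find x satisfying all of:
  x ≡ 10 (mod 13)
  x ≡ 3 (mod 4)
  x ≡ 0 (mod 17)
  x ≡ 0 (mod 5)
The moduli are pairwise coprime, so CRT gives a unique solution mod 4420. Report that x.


Product of moduli M = 13 · 4 · 17 · 5 = 4420.
Merge one congruence at a time:
  Start: x ≡ 10 (mod 13).
  Combine with x ≡ 3 (mod 4); new modulus lcm = 52.
    Write x = 10 + 13·t and substitute into x ≡ 3 (mod 4): 13·t ≡ 3 − 10 = -7 (mod 4).
    Reduce coefficients mod 4: 1·t ≡ 1 (mod 4).
    So t ≡ 1 (mod 4).
    Then x = 10 + 13·1 = 23, valid modulo lcm(13, 4) = 52: x ≡ 23 (mod 52).
  Combine with x ≡ 0 (mod 17); new modulus lcm = 884.
    Write x = 23 + 52·t and substitute into x ≡ 0 (mod 17): 52·t ≡ 0 − 23 = -23 (mod 17).
    Reduce coefficients mod 17: 1·t ≡ 11 (mod 17).
    So t ≡ 11 (mod 17).
    Then x = 23 + 52·11 = 595, valid modulo lcm(52, 17) = 884: x ≡ 595 (mod 884).
  Combine with x ≡ 0 (mod 5); new modulus lcm = 4420.
    Write x = 595 + 884·t and substitute into x ≡ 0 (mod 5): 884·t ≡ 0 − 595 = -595 (mod 5).
    Reduce coefficients mod 5: 4·t ≡ 0 (mod 5).
    The inverse of 4 mod 5 is 4 (since 4·4 = 16 = 3·5 + 1), so t ≡ 4·0 = 0 ≡ 0 (mod 5).
    Then x = 595 + 884·0 = 595, valid modulo lcm(884, 5) = 4420: x ≡ 595 (mod 4420).
Verify against each original: 595 mod 13 = 10, 595 mod 4 = 3, 595 mod 17 = 0, 595 mod 5 = 0.

x ≡ 595 (mod 4420).


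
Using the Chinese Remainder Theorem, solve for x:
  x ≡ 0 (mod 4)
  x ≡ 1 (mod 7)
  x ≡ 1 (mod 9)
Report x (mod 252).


Moduli 4, 7, 9 are pairwise coprime; by CRT there is a unique solution modulo M = 4 · 7 · 9 = 252.
Solve pairwise, accumulating the modulus:
  Start with x ≡ 0 (mod 4).
  Combine with x ≡ 1 (mod 7): since gcd(4, 7) = 1, we get a unique residue mod 28.
    Write x = 0 + 4·t and substitute into x ≡ 1 (mod 7): 4·t ≡ 1 − 0 = 1 (mod 7).
    The inverse of 4 mod 7 is 2 (since 4·2 = 8 = 1·7 + 1), so t ≡ 2·1 = 2 ≡ 2 (mod 7).
    Then x = 0 + 4·2 = 8, valid modulo lcm(4, 7) = 28: x ≡ 8 (mod 28).
  Combine with x ≡ 1 (mod 9): since gcd(28, 9) = 1, we get a unique residue mod 252.
    Write x = 8 + 28·t and substitute into x ≡ 1 (mod 9): 28·t ≡ 1 − 8 = -7 (mod 9).
    Reduce coefficients mod 9: 1·t ≡ 2 (mod 9).
    So t ≡ 2 (mod 9).
    Then x = 8 + 28·2 = 64, valid modulo lcm(28, 9) = 252: x ≡ 64 (mod 252).
Verify: 64 mod 4 = 0 ✓, 64 mod 7 = 1 ✓, 64 mod 9 = 1 ✓.

x ≡ 64 (mod 252).


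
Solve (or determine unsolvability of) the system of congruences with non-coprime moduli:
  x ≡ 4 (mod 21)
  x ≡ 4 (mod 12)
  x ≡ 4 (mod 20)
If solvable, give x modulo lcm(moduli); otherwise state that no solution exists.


Moduli 21, 12, 20 are not pairwise coprime, so CRT works modulo lcm(m_i) when all pairwise compatibility conditions hold.
Pairwise compatibility: gcd(m_i, m_j) must divide a_i - a_j for every pair.
Merge one congruence at a time:
  Start: x ≡ 4 (mod 21).
  Combine with x ≡ 4 (mod 12): gcd(21, 12) = 3; 4 - 4 = 0, which IS divisible by 3, so compatible.
    Write x = 4 + 21·t and substitute into x ≡ 4 (mod 12): 21·t ≡ 4 − 4 = 0 (mod 12).
    Divide the congruence (and modulus) by g = 3: 7·t ≡ 0 (mod 4).
    Reduce coefficients mod 4: 3·t ≡ 0 (mod 4).
    The inverse of 3 mod 4 is 3 (since 3·3 = 9 = 2·4 + 1), so t ≡ 3·0 = 0 ≡ 0 (mod 4).
    Then x = 4 + 21·0 = 4, valid modulo lcm(21, 12) = 84: x ≡ 4 (mod 84).
  Combine with x ≡ 4 (mod 20): gcd(84, 20) = 4; 4 - 4 = 0, which IS divisible by 4, so compatible.
    Write x = 4 + 84·t and substitute into x ≡ 4 (mod 20): 84·t ≡ 4 − 4 = 0 (mod 20).
    Divide the congruence (and modulus) by g = 4: 21·t ≡ 0 (mod 5).
    Reduce coefficients mod 5: 1·t ≡ 0 (mod 5).
    So t ≡ 0 (mod 5).
    Then x = 4 + 84·0 = 4, valid modulo lcm(84, 20) = 420: x ≡ 4 (mod 420).
Verify: 4 mod 21 = 4, 4 mod 12 = 4, 4 mod 20 = 4.

x ≡ 4 (mod 420).


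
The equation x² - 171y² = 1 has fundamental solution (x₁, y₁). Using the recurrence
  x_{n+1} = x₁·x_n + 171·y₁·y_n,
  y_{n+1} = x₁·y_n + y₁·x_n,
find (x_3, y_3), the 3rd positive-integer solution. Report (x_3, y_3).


Step 1: Find the fundamental solution (x₁, y₁) of x² - 171y² = 1.
  Expand √171 as a continued fraction. a₀ = ⌊√171⌋ = 13; iterate m_{k+1} = d_k·a_k − m_k, d_{k+1} = (171 − m_{k+1}²)/d_k, a_{k+1} = ⌊(a₀ + m_{k+1})/d_{k+1}⌋ (starting m₀ = 0, d₀ = 1), with convergents p_k = a_k·p_{k-1} + p_{k-2}, q_k = a_k·q_{k-1} + q_{k-2} (p₋₁ = 1, q₋₁ = 0):
  k = 0: a₀ = 13; p₀/q₀ = 13/1; p₀² − 171·q₀² = 169 − 171 = -2.
  k = 1: m = 13, d = 2, a = ⌊(13 + 13)/2⌋ = 13; p/q = (13·13 + 1)/(13·1 + 0) = 170/13; p² − 171·q² = 28900 − 28899 = 1.
  The first convergent with p² − 171·q² = 1 gives the fundamental solution (x₁, y₁) = (170, 13).
Step 2: Apply the recurrence (x_{n+1}, y_{n+1}) = (x₁x_n + 171y₁y_n, x₁y_n + y₁x_n) repeatedly.
  From (x_1, y_1) = (170, 13): x_2 = 170·170 + 171·13·13 = 57799; y_2 = 170·13 + 13·170 = 4420.
  From (x_2, y_2) = (57799, 4420): x_3 = 170·57799 + 171·13·4420 = 19651490; y_3 = 170·4420 + 13·57799 = 1502787.
Step 3: Verify x_3² - 171·y_3² = 386181059220100 - 386181059220099 = 1 (should be 1). ✓

(x_1, y_1) = (170, 13); (x_3, y_3) = (19651490, 1502787).


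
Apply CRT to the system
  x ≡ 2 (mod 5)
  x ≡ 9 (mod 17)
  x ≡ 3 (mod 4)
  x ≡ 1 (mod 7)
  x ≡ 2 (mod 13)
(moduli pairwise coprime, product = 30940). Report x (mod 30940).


Product of moduli M = 5 · 17 · 4 · 7 · 13 = 30940.
Merge one congruence at a time:
  Start: x ≡ 2 (mod 5).
  Combine with x ≡ 9 (mod 17); new modulus lcm = 85.
    Write x = 2 + 5·t and substitute into x ≡ 9 (mod 17): 5·t ≡ 9 − 2 = 7 (mod 17).
    The inverse of 5 mod 17 is 7 (since 5·7 = 35 = 2·17 + 1), so t ≡ 7·7 = 49 ≡ 15 (mod 17).
    Then x = 2 + 5·15 = 77, valid modulo lcm(5, 17) = 85: x ≡ 77 (mod 85).
  Combine with x ≡ 3 (mod 4); new modulus lcm = 340.
    Write x = 77 + 85·t and substitute into x ≡ 3 (mod 4): 85·t ≡ 3 − 77 = -74 (mod 4).
    Reduce coefficients mod 4: 1·t ≡ 2 (mod 4).
    So t ≡ 2 (mod 4).
    Then x = 77 + 85·2 = 247, valid modulo lcm(85, 4) = 340: x ≡ 247 (mod 340).
  Combine with x ≡ 1 (mod 7); new modulus lcm = 2380.
    Write x = 247 + 340·t and substitute into x ≡ 1 (mod 7): 340·t ≡ 1 − 247 = -246 (mod 7).
    Reduce coefficients mod 7: 4·t ≡ 6 (mod 7).
    The inverse of 4 mod 7 is 2 (since 4·2 = 8 = 1·7 + 1), so t ≡ 2·6 = 12 ≡ 5 (mod 7).
    Then x = 247 + 340·5 = 1947, valid modulo lcm(340, 7) = 2380: x ≡ 1947 (mod 2380).
  Combine with x ≡ 2 (mod 13); new modulus lcm = 30940.
    Write x = 1947 + 2380·t and substitute into x ≡ 2 (mod 13): 2380·t ≡ 2 − 1947 = -1945 (mod 13).
    Reduce coefficients mod 13: 1·t ≡ 5 (mod 13).
    So t ≡ 5 (mod 13).
    Then x = 1947 + 2380·5 = 13847, valid modulo lcm(2380, 13) = 30940: x ≡ 13847 (mod 30940).
Verify against each original: 13847 mod 5 = 2, 13847 mod 17 = 9, 13847 mod 4 = 3, 13847 mod 7 = 1, 13847 mod 13 = 2.

x ≡ 13847 (mod 30940).


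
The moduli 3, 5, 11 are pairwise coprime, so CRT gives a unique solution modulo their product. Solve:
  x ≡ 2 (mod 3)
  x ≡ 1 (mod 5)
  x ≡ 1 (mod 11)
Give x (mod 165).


Moduli 3, 5, 11 are pairwise coprime; by CRT there is a unique solution modulo M = 3 · 5 · 11 = 165.
Solve pairwise, accumulating the modulus:
  Start with x ≡ 2 (mod 3).
  Combine with x ≡ 1 (mod 5): since gcd(3, 5) = 1, we get a unique residue mod 15.
    Write x = 2 + 3·t and substitute into x ≡ 1 (mod 5): 3·t ≡ 1 − 2 = -1 (mod 5).
    Reduce coefficients mod 5: 3·t ≡ 4 (mod 5).
    The inverse of 3 mod 5 is 2 (since 3·2 = 6 = 1·5 + 1), so t ≡ 2·4 = 8 ≡ 3 (mod 5).
    Then x = 2 + 3·3 = 11, valid modulo lcm(3, 5) = 15: x ≡ 11 (mod 15).
  Combine with x ≡ 1 (mod 11): since gcd(15, 11) = 1, we get a unique residue mod 165.
    Write x = 11 + 15·t and substitute into x ≡ 1 (mod 11): 15·t ≡ 1 − 11 = -10 (mod 11).
    Reduce coefficients mod 11: 4·t ≡ 1 (mod 11).
    The inverse of 4 mod 11 is 3 (since 4·3 = 12 = 1·11 + 1), so t ≡ 3·1 = 3 ≡ 3 (mod 11).
    Then x = 11 + 15·3 = 56, valid modulo lcm(15, 11) = 165: x ≡ 56 (mod 165).
Verify: 56 mod 3 = 2 ✓, 56 mod 5 = 1 ✓, 56 mod 11 = 1 ✓.

x ≡ 56 (mod 165).


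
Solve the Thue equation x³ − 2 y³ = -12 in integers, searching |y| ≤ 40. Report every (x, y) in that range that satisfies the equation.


The equation is x³ - 2y³ = -12. For fixed y, x³ = 2·y³ − 12, so a solution requires the RHS to be a perfect cube.
Strategy: iterate y from -40 to 40, compute RHS = 2·y³ − 12, and check whether it is a (positive or negative) perfect cube.
Check small values of y:
  y = 0: RHS = -12 is not a perfect cube.
  y = 1: RHS = -10 is not a perfect cube.
  y = -1: RHS = -14 is not a perfect cube.
  y = 2: RHS = 4 is not a perfect cube.
  y = -2: RHS = -28 is not a perfect cube.
  y = 3: RHS = 42 is not a perfect cube.
  y = -3: RHS = -66 is not a perfect cube.
Continuing the search up to |y| = 40 finds no solutions either.
No (x, y) in the scanned range satisfies the equation.

No integer solutions with |y| ≤ 40.


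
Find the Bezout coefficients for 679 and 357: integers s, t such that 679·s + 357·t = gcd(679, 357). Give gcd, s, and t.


Euclidean algorithm on (679, 357) — divide until remainder is 0:
  679 = 1 · 357 + 322
  357 = 1 · 322 + 35
  322 = 9 · 35 + 7
  35 = 5 · 7 + 0
gcd(679, 357) = 7.
Track Bezout coefficients alongside the remainders: start with r₀ = 679 = a·1 + b·0 (s = 1, t = 0) and r₁ = 357 = a·0 + b·1 (s = 0, t = 1); each new remainder r_{k+1} = r_{k-1} − q_k·r_k inherits s_{k+1} = s_{k-1} − q_k·s_k, t_{k+1} = t_{k-1} − q_k·t_k, so r_k = a·s_k + b·t_k at every step:
  q = 1: r = 322, s = 1 − 1·0 = 1, t = 0 − 1·1 = -1  (check: 679·1 + 357·(-1) = 322)
  q = 1: r = 35, s = 0 − 1·1 = -1, t = 1 − 1·(-1) = 2  (check: 679·(-1) + 357·2 = 35)
  q = 9: r = 7, s = 1 − 9·(-1) = 10, t = -1 − 9·2 = -19  (check: 679·10 + 357·(-19) = 7)
The row with r = 7 (the gcd) gives the Bezout coefficients s = 10, t = -19.
Result: 679 · (10) + 357 · (-19) = 7.

gcd(679, 357) = 7; s = 10, t = -19 (check: 679·10 + 357·(-19) = 7).


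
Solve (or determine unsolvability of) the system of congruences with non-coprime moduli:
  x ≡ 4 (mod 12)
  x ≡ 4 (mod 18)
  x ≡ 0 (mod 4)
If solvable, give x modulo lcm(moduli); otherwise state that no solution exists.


Moduli 12, 18, 4 are not pairwise coprime, so CRT works modulo lcm(m_i) when all pairwise compatibility conditions hold.
Pairwise compatibility: gcd(m_i, m_j) must divide a_i - a_j for every pair.
Merge one congruence at a time:
  Start: x ≡ 4 (mod 12).
  Combine with x ≡ 4 (mod 18): gcd(12, 18) = 6; 4 - 4 = 0, which IS divisible by 6, so compatible.
    Write x = 4 + 12·t and substitute into x ≡ 4 (mod 18): 12·t ≡ 4 − 4 = 0 (mod 18).
    Divide the congruence (and modulus) by g = 6: 2·t ≡ 0 (mod 3).
    The inverse of 2 mod 3 is 2 (since 2·2 = 4 = 1·3 + 1), so t ≡ 2·0 = 0 ≡ 0 (mod 3).
    Then x = 4 + 12·0 = 4, valid modulo lcm(12, 18) = 36: x ≡ 4 (mod 36).
  Combine with x ≡ 0 (mod 4): gcd(36, 4) = 4; 0 - 4 = -4, which IS divisible by 4, so compatible.
    Write x = 4 + 36·t and substitute into x ≡ 0 (mod 4): 36·t ≡ 0 − 4 = -4 (mod 4).
    Divide the congruence (and modulus) by g = 4: 9·t ≡ -1 (mod 1).
    Modulo 1 every t works; take t = 0.
    Then x = 4 + 36·0 = 4, valid modulo lcm(36, 4) = 36: x ≡ 4 (mod 36).
Verify: 4 mod 12 = 4, 4 mod 18 = 4, 4 mod 4 = 0.

x ≡ 4 (mod 36).


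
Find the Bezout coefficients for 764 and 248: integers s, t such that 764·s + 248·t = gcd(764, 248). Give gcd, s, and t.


Euclidean algorithm on (764, 248) — divide until remainder is 0:
  764 = 3 · 248 + 20
  248 = 12 · 20 + 8
  20 = 2 · 8 + 4
  8 = 2 · 4 + 0
gcd(764, 248) = 4.
Track Bezout coefficients alongside the remainders: start with r₀ = 764 = a·1 + b·0 (s = 1, t = 0) and r₁ = 248 = a·0 + b·1 (s = 0, t = 1); each new remainder r_{k+1} = r_{k-1} − q_k·r_k inherits s_{k+1} = s_{k-1} − q_k·s_k, t_{k+1} = t_{k-1} − q_k·t_k, so r_k = a·s_k + b·t_k at every step:
  q = 3: r = 20, s = 1 − 3·0 = 1, t = 0 − 3·1 = -3  (check: 764·1 + 248·(-3) = 20)
  q = 12: r = 8, s = 0 − 12·1 = -12, t = 1 − 12·(-3) = 37  (check: 764·(-12) + 248·37 = 8)
  q = 2: r = 4, s = 1 − 2·(-12) = 25, t = -3 − 2·37 = -77  (check: 764·25 + 248·(-77) = 4)
The row with r = 4 (the gcd) gives the Bezout coefficients s = 25, t = -77.
Result: 764 · (25) + 248 · (-77) = 4.

gcd(764, 248) = 4; s = 25, t = -77 (check: 764·25 + 248·(-77) = 4).


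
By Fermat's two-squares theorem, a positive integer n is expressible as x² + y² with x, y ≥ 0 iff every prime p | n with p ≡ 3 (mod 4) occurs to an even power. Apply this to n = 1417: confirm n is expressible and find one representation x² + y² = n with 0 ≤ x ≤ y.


Step 1: Factor n = 1417 = 13 · 109.
Step 2: Check the mod-4 condition on each prime factor: 13 ≡ 1 (mod 4), exponent 1; 109 ≡ 1 (mod 4), exponent 1.
All primes ≡ 3 (mod 4) appear to even exponent (or don't appear), so by the two-squares theorem n IS expressible as a sum of two squares.
Step 3: Build a representation. Here n = 13 · 109 is a product of primes ≡ 1 (mod 4). Each prime p ≡ 1 (mod 4) is itself a sum of two squares; find a² by testing p − a² for a perfect square:
  13: 13 − 1² = 12, 13 − 2² = 9 = 3² ⇒ 13 = 2² + 3².
  109: 109 − 1² = 108, 109 − 2² = 105, 109 − 3² = 100 = 10² ⇒ 109 = 3² + 10².
  Combine using the Brahmagupta–Fibonacci identity (a² + b²)(c² + d²) = (ac − bd)² + (ad + bc)² = (ac + bd)² + (ad − bc)²:
  13 · 109 = 1417: from (2² + 3²)(3² + 10²), take (2·3 − 3·10, 2·10 + 3·3) = (6 − 30, 20 + 9) = (-24, 29); dropping signs (only squares matter) gives (24, 29); check 24² + 29² = 576 + 841 = 1417 ✓.
Step 4: Order so x ≤ y and verify: 24² + 29² = 576 + 841 = 1417 = n. ✓

n = 1417 = 24² + 29² (one valid representation with x ≤ y).


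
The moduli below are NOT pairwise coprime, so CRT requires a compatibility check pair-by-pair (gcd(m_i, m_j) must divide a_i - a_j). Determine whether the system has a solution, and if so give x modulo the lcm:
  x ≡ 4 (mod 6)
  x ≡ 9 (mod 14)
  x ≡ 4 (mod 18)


Moduli 6, 14, 18 are not pairwise coprime, so CRT works modulo lcm(m_i) when all pairwise compatibility conditions hold.
Pairwise compatibility: gcd(m_i, m_j) must divide a_i - a_j for every pair.
Merge one congruence at a time:
  Start: x ≡ 4 (mod 6).
  Combine with x ≡ 9 (mod 14): gcd(6, 14) = 2, and 9 - 4 = 5 is NOT divisible by 2.
    ⇒ system is inconsistent (no integer solution).

No solution (the system is inconsistent).


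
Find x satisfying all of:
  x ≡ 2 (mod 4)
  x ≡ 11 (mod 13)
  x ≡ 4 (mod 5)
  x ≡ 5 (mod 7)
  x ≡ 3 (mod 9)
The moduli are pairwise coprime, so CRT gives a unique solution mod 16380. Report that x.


Product of moduli M = 4 · 13 · 5 · 7 · 9 = 16380.
Merge one congruence at a time:
  Start: x ≡ 2 (mod 4).
  Combine with x ≡ 11 (mod 13); new modulus lcm = 52.
    Write x = 2 + 4·t and substitute into x ≡ 11 (mod 13): 4·t ≡ 11 − 2 = 9 (mod 13).
    The inverse of 4 mod 13 is 10 (since 4·10 = 40 = 3·13 + 1), so t ≡ 10·9 = 90 ≡ 12 (mod 13).
    Then x = 2 + 4·12 = 50, valid modulo lcm(4, 13) = 52: x ≡ 50 (mod 52).
  Combine with x ≡ 4 (mod 5); new modulus lcm = 260.
    Write x = 50 + 52·t and substitute into x ≡ 4 (mod 5): 52·t ≡ 4 − 50 = -46 (mod 5).
    Reduce coefficients mod 5: 2·t ≡ 4 (mod 5).
    The inverse of 2 mod 5 is 3 (since 2·3 = 6 = 1·5 + 1), so t ≡ 3·4 = 12 ≡ 2 (mod 5).
    Then x = 50 + 52·2 = 154, valid modulo lcm(52, 5) = 260: x ≡ 154 (mod 260).
  Combine with x ≡ 5 (mod 7); new modulus lcm = 1820.
    Write x = 154 + 260·t and substitute into x ≡ 5 (mod 7): 260·t ≡ 5 − 154 = -149 (mod 7).
    Reduce coefficients mod 7: 1·t ≡ 5 (mod 7).
    So t ≡ 5 (mod 7).
    Then x = 154 + 260·5 = 1454, valid modulo lcm(260, 7) = 1820: x ≡ 1454 (mod 1820).
  Combine with x ≡ 3 (mod 9); new modulus lcm = 16380.
    Write x = 1454 + 1820·t and substitute into x ≡ 3 (mod 9): 1820·t ≡ 3 − 1454 = -1451 (mod 9).
    Reduce coefficients mod 9: 2·t ≡ 7 (mod 9).
    The inverse of 2 mod 9 is 5 (since 2·5 = 10 = 1·9 + 1), so t ≡ 5·7 = 35 ≡ 8 (mod 9).
    Then x = 1454 + 1820·8 = 16014, valid modulo lcm(1820, 9) = 16380: x ≡ 16014 (mod 16380).
Verify against each original: 16014 mod 4 = 2, 16014 mod 13 = 11, 16014 mod 5 = 4, 16014 mod 7 = 5, 16014 mod 9 = 3.

x ≡ 16014 (mod 16380).


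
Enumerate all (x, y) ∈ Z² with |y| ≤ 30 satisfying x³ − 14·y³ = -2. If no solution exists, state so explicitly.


The equation is x³ - 14y³ = -2. For fixed y, x³ = 14·y³ − 2, so a solution requires the RHS to be a perfect cube.
Strategy: iterate y from -30 to 30, compute RHS = 14·y³ − 2, and check whether it is a (positive or negative) perfect cube.
Check small values of y:
  y = 0: RHS = -2 is not a perfect cube.
  y = 1: RHS = 12 is not a perfect cube.
  y = -1: RHS = -16 is not a perfect cube.
  y = 2: RHS = 110 is not a perfect cube.
  y = -2: RHS = -114 is not a perfect cube.
  y = 3: RHS = 376 is not a perfect cube.
  y = -3: RHS = -380 is not a perfect cube.
Continuing the search up to |y| = 30 finds no solutions either.
No (x, y) in the scanned range satisfies the equation.

No integer solutions with |y| ≤ 30.


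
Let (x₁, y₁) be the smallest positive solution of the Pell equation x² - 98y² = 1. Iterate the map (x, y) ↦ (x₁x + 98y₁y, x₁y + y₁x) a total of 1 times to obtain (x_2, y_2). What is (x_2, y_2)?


Step 1: Find the fundamental solution (x₁, y₁) of x² - 98y² = 1.
  Expand √98 as a continued fraction. a₀ = ⌊√98⌋ = 9; iterate m_{k+1} = d_k·a_k − m_k, d_{k+1} = (98 − m_{k+1}²)/d_k, a_{k+1} = ⌊(a₀ + m_{k+1})/d_{k+1}⌋ (starting m₀ = 0, d₀ = 1), with convergents p_k = a_k·p_{k-1} + p_{k-2}, q_k = a_k·q_{k-1} + q_{k-2} (p₋₁ = 1, q₋₁ = 0):
  k = 0: a₀ = 9; p₀/q₀ = 9/1; p₀² − 98·q₀² = 81 − 98 = -17.
  k = 1: m = 9, d = 17, a = ⌊(9 + 9)/17⌋ = 1; p/q = (1·9 + 1)/(1·1 + 0) = 10/1; p² − 98·q² = 100 − 98 = 2.
  k = 2: m = 8, d = 2, a = ⌊(9 + 8)/2⌋ = 8; p/q = (8·10 + 9)/(8·1 + 1) = 89/9; p² − 98·q² = 7921 − 7938 = -17.
  k = 3: m = 8, d = 17, a = ⌊(9 + 8)/17⌋ = 1; p/q = (1·89 + 10)/(1·9 + 1) = 99/10; p² − 98·q² = 9801 − 9800 = 1.
  The first convergent with p² − 98·q² = 1 gives the fundamental solution (x₁, y₁) = (99, 10).
Step 2: Apply the recurrence (x_{n+1}, y_{n+1}) = (x₁x_n + 98y₁y_n, x₁y_n + y₁x_n) repeatedly.
  From (x_1, y_1) = (99, 10): x_2 = 99·99 + 98·10·10 = 19601; y_2 = 99·10 + 10·99 = 1980.
Step 3: Verify x_2² - 98·y_2² = 384199201 - 384199200 = 1 (should be 1). ✓

(x_1, y_1) = (99, 10); (x_2, y_2) = (19601, 1980).


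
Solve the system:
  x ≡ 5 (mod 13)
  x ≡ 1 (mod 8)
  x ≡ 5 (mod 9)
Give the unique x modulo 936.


Moduli 13, 8, 9 are pairwise coprime; by CRT there is a unique solution modulo M = 13 · 8 · 9 = 936.
Solve pairwise, accumulating the modulus:
  Start with x ≡ 5 (mod 13).
  Combine with x ≡ 1 (mod 8): since gcd(13, 8) = 1, we get a unique residue mod 104.
    Write x = 5 + 13·t and substitute into x ≡ 1 (mod 8): 13·t ≡ 1 − 5 = -4 (mod 8).
    Reduce coefficients mod 8: 5·t ≡ 4 (mod 8).
    The inverse of 5 mod 8 is 5 (since 5·5 = 25 = 3·8 + 1), so t ≡ 5·4 = 20 ≡ 4 (mod 8).
    Then x = 5 + 13·4 = 57, valid modulo lcm(13, 8) = 104: x ≡ 57 (mod 104).
  Combine with x ≡ 5 (mod 9): since gcd(104, 9) = 1, we get a unique residue mod 936.
    Write x = 57 + 104·t and substitute into x ≡ 5 (mod 9): 104·t ≡ 5 − 57 = -52 (mod 9).
    Reduce coefficients mod 9: 5·t ≡ 2 (mod 9).
    The inverse of 5 mod 9 is 2 (since 5·2 = 10 = 1·9 + 1), so t ≡ 2·2 = 4 ≡ 4 (mod 9).
    Then x = 57 + 104·4 = 473, valid modulo lcm(104, 9) = 936: x ≡ 473 (mod 936).
Verify: 473 mod 13 = 5 ✓, 473 mod 8 = 1 ✓, 473 mod 9 = 5 ✓.

x ≡ 473 (mod 936).


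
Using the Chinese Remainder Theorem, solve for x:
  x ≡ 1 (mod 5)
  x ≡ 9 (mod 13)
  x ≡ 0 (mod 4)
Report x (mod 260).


Moduli 5, 13, 4 are pairwise coprime; by CRT there is a unique solution modulo M = 5 · 13 · 4 = 260.
Solve pairwise, accumulating the modulus:
  Start with x ≡ 1 (mod 5).
  Combine with x ≡ 9 (mod 13): since gcd(5, 13) = 1, we get a unique residue mod 65.
    Write x = 1 + 5·t and substitute into x ≡ 9 (mod 13): 5·t ≡ 9 − 1 = 8 (mod 13).
    The inverse of 5 mod 13 is 8 (since 5·8 = 40 = 3·13 + 1), so t ≡ 8·8 = 64 ≡ 12 (mod 13).
    Then x = 1 + 5·12 = 61, valid modulo lcm(5, 13) = 65: x ≡ 61 (mod 65).
  Combine with x ≡ 0 (mod 4): since gcd(65, 4) = 1, we get a unique residue mod 260.
    Write x = 61 + 65·t and substitute into x ≡ 0 (mod 4): 65·t ≡ 0 − 61 = -61 (mod 4).
    Reduce coefficients mod 4: 1·t ≡ 3 (mod 4).
    So t ≡ 3 (mod 4).
    Then x = 61 + 65·3 = 256, valid modulo lcm(65, 4) = 260: x ≡ 256 (mod 260).
Verify: 256 mod 5 = 1 ✓, 256 mod 13 = 9 ✓, 256 mod 4 = 0 ✓.

x ≡ 256 (mod 260).


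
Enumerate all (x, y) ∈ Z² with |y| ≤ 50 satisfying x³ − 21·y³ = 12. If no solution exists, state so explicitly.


The equation is x³ - 21y³ = 12. For fixed y, x³ = 21·y³ + 12, so a solution requires the RHS to be a perfect cube.
Strategy: iterate y from -50 to 50, compute RHS = 21·y³ + 12, and check whether it is a (positive or negative) perfect cube.
Check small values of y:
  y = 0: RHS = 12 is not a perfect cube.
  y = 1: RHS = 33 is not a perfect cube.
  y = -1: RHS = -9 is not a perfect cube.
  y = 2: RHS = 180 is not a perfect cube.
  y = -2: RHS = -156 is not a perfect cube.
  y = 3: RHS = 579 is not a perfect cube.
  y = -3: RHS = -555 is not a perfect cube.
Continuing the search up to |y| = 50 finds no solutions either.
No (x, y) in the scanned range satisfies the equation.

No integer solutions with |y| ≤ 50.


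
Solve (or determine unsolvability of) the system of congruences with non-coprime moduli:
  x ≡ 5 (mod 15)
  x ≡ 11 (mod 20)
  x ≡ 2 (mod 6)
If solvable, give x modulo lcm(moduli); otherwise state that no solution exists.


Moduli 15, 20, 6 are not pairwise coprime, so CRT works modulo lcm(m_i) when all pairwise compatibility conditions hold.
Pairwise compatibility: gcd(m_i, m_j) must divide a_i - a_j for every pair.
Merge one congruence at a time:
  Start: x ≡ 5 (mod 15).
  Combine with x ≡ 11 (mod 20): gcd(15, 20) = 5, and 11 - 5 = 6 is NOT divisible by 5.
    ⇒ system is inconsistent (no integer solution).

No solution (the system is inconsistent).


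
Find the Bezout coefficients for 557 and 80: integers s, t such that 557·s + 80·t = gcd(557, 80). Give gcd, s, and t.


Euclidean algorithm on (557, 80) — divide until remainder is 0:
  557 = 6 · 80 + 77
  80 = 1 · 77 + 3
  77 = 25 · 3 + 2
  3 = 1 · 2 + 1
  2 = 2 · 1 + 0
gcd(557, 80) = 1.
Track Bezout coefficients alongside the remainders: start with r₀ = 557 = a·1 + b·0 (s = 1, t = 0) and r₁ = 80 = a·0 + b·1 (s = 0, t = 1); each new remainder r_{k+1} = r_{k-1} − q_k·r_k inherits s_{k+1} = s_{k-1} − q_k·s_k, t_{k+1} = t_{k-1} − q_k·t_k, so r_k = a·s_k + b·t_k at every step:
  q = 6: r = 77, s = 1 − 6·0 = 1, t = 0 − 6·1 = -6  (check: 557·1 + 80·(-6) = 77)
  q = 1: r = 3, s = 0 − 1·1 = -1, t = 1 − 1·(-6) = 7  (check: 557·(-1) + 80·7 = 3)
  q = 25: r = 2, s = 1 − 25·(-1) = 26, t = -6 − 25·7 = -181  (check: 557·26 + 80·(-181) = 2)
  q = 1: r = 1, s = -1 − 1·26 = -27, t = 7 − 1·(-181) = 188  (check: 557·(-27) + 80·188 = 1)
The row with r = 1 (the gcd) gives the Bezout coefficients s = -27, t = 188.
Result: 557 · (-27) + 80 · (188) = 1.

gcd(557, 80) = 1; s = -27, t = 188 (check: 557·(-27) + 80·188 = 1).


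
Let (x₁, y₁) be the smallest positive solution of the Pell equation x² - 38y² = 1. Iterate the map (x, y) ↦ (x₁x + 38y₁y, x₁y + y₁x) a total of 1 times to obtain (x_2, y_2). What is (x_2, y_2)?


Step 1: Find the fundamental solution (x₁, y₁) of x² - 38y² = 1.
  Expand √38 as a continued fraction. a₀ = ⌊√38⌋ = 6; iterate m_{k+1} = d_k·a_k − m_k, d_{k+1} = (38 − m_{k+1}²)/d_k, a_{k+1} = ⌊(a₀ + m_{k+1})/d_{k+1}⌋ (starting m₀ = 0, d₀ = 1), with convergents p_k = a_k·p_{k-1} + p_{k-2}, q_k = a_k·q_{k-1} + q_{k-2} (p₋₁ = 1, q₋₁ = 0):
  k = 0: a₀ = 6; p₀/q₀ = 6/1; p₀² − 38·q₀² = 36 − 38 = -2.
  k = 1: m = 6, d = 2, a = ⌊(6 + 6)/2⌋ = 6; p/q = (6·6 + 1)/(6·1 + 0) = 37/6; p² − 38·q² = 1369 − 1368 = 1.
  The first convergent with p² − 38·q² = 1 gives the fundamental solution (x₁, y₁) = (37, 6).
Step 2: Apply the recurrence (x_{n+1}, y_{n+1}) = (x₁x_n + 38y₁y_n, x₁y_n + y₁x_n) repeatedly.
  From (x_1, y_1) = (37, 6): x_2 = 37·37 + 38·6·6 = 2737; y_2 = 37·6 + 6·37 = 444.
Step 3: Verify x_2² - 38·y_2² = 7491169 - 7491168 = 1 (should be 1). ✓

(x_1, y_1) = (37, 6); (x_2, y_2) = (2737, 444).


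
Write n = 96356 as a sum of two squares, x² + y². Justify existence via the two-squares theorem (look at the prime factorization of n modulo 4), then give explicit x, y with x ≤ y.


Step 1: Factor n = 96356 = 2^2 · 13 · 17 · 109.
Step 2: Check the mod-4 condition on each prime factor: 2 = 2 (special); 13 ≡ 1 (mod 4), exponent 1; 17 ≡ 1 (mod 4), exponent 1; 109 ≡ 1 (mod 4), exponent 1.
All primes ≡ 3 (mod 4) appear to even exponent (or don't appear), so by the two-squares theorem n IS expressible as a sum of two squares.
Step 3: Build a representation. Group n = k² · m with k = 2 and m = 13 · 17 · 109 = 24089 (a product of primes ≡ 1 (mod 4)); a representation of m scales to one of n via (k·x)² + (k·y)² = k²(x² + y²). Each prime p ≡ 1 (mod 4) is itself a sum of two squares; find a² by testing p − a² for a perfect square:
  13: 13 − 1² = 12, 13 − 2² = 9 = 3² ⇒ 13 = 2² + 3².
  17: 17 − 1² = 16 = 4² ⇒ 17 = 1² + 4².
  109: 109 − 1² = 108, 109 − 2² = 105, 109 − 3² = 100 = 10² ⇒ 109 = 3² + 10².
  Combine using the Brahmagupta–Fibonacci identity (a² + b²)(c² + d²) = (ac − bd)² + (ad + bc)² = (ac + bd)² + (ad − bc)²:
  13 · 17 = 221: from (2² + 3²)(1² + 4²), take (2·1 − 3·4, 2·4 + 3·1) = (2 − 12, 8 + 3) = (-10, 11); dropping signs (only squares matter) gives (10, 11); check 10² + 11² = 100 + 121 = 221 ✓.
  221 · 109 = 24089: from (10² + 11²)(3² + 10²), take (10·3 − 11·10, 10·10 + 11·3) = (30 − 110, 100 + 33) = (-80, 133); dropping signs (only squares matter) gives (80, 133); check 80² + 133² = 6400 + 17689 = 24089 ✓.
  Scale by k = 2: (2·80, 2·133) = (160, 266).
Step 4: Order so x ≤ y and verify: 160² + 266² = 25600 + 70756 = 96356 = n. ✓

n = 96356 = 160² + 266² (one valid representation with x ≤ y).


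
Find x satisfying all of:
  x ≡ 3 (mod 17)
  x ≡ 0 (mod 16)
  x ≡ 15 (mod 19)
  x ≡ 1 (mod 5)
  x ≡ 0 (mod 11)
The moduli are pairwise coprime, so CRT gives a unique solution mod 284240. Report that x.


Product of moduli M = 17 · 16 · 19 · 5 · 11 = 284240.
Merge one congruence at a time:
  Start: x ≡ 3 (mod 17).
  Combine with x ≡ 0 (mod 16); new modulus lcm = 272.
    Write x = 3 + 17·t and substitute into x ≡ 0 (mod 16): 17·t ≡ 0 − 3 = -3 (mod 16).
    Reduce coefficients mod 16: 1·t ≡ 13 (mod 16).
    So t ≡ 13 (mod 16).
    Then x = 3 + 17·13 = 224, valid modulo lcm(17, 16) = 272: x ≡ 224 (mod 272).
  Combine with x ≡ 15 (mod 19); new modulus lcm = 5168.
    Write x = 224 + 272·t and substitute into x ≡ 15 (mod 19): 272·t ≡ 15 − 224 = -209 (mod 19).
    Reduce coefficients mod 19: 6·t ≡ 0 (mod 19).
    The inverse of 6 mod 19 is 16 (since 6·16 = 96 = 5·19 + 1), so t ≡ 16·0 = 0 ≡ 0 (mod 19).
    Then x = 224 + 272·0 = 224, valid modulo lcm(272, 19) = 5168: x ≡ 224 (mod 5168).
  Combine with x ≡ 1 (mod 5); new modulus lcm = 25840.
    Write x = 224 + 5168·t and substitute into x ≡ 1 (mod 5): 5168·t ≡ 1 − 224 = -223 (mod 5).
    Reduce coefficients mod 5: 3·t ≡ 2 (mod 5).
    The inverse of 3 mod 5 is 2 (since 3·2 = 6 = 1·5 + 1), so t ≡ 2·2 = 4 ≡ 4 (mod 5).
    Then x = 224 + 5168·4 = 20896, valid modulo lcm(5168, 5) = 25840: x ≡ 20896 (mod 25840).
  Combine with x ≡ 0 (mod 11); new modulus lcm = 284240.
    Write x = 20896 + 25840·t and substitute into x ≡ 0 (mod 11): 25840·t ≡ 0 − 20896 = -20896 (mod 11).
    Reduce coefficients mod 11: 1·t ≡ 4 (mod 11).
    So t ≡ 4 (mod 11).
    Then x = 20896 + 25840·4 = 124256, valid modulo lcm(25840, 11) = 284240: x ≡ 124256 (mod 284240).
Verify against each original: 124256 mod 17 = 3, 124256 mod 16 = 0, 124256 mod 19 = 15, 124256 mod 5 = 1, 124256 mod 11 = 0.

x ≡ 124256 (mod 284240).


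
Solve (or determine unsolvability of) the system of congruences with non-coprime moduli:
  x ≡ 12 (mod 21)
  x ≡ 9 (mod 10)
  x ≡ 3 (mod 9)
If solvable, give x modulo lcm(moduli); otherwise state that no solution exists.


Moduli 21, 10, 9 are not pairwise coprime, so CRT works modulo lcm(m_i) when all pairwise compatibility conditions hold.
Pairwise compatibility: gcd(m_i, m_j) must divide a_i - a_j for every pair.
Merge one congruence at a time:
  Start: x ≡ 12 (mod 21).
  Combine with x ≡ 9 (mod 10): gcd(21, 10) = 1; 9 - 12 = -3, which IS divisible by 1, so compatible.
    Write x = 12 + 21·t and substitute into x ≡ 9 (mod 10): 21·t ≡ 9 − 12 = -3 (mod 10).
    Reduce coefficients mod 10: 1·t ≡ 7 (mod 10).
    So t ≡ 7 (mod 10).
    Then x = 12 + 21·7 = 159, valid modulo lcm(21, 10) = 210: x ≡ 159 (mod 210).
  Combine with x ≡ 3 (mod 9): gcd(210, 9) = 3; 3 - 159 = -156, which IS divisible by 3, so compatible.
    Write x = 159 + 210·t and substitute into x ≡ 3 (mod 9): 210·t ≡ 3 − 159 = -156 (mod 9).
    Divide the congruence (and modulus) by g = 3: 70·t ≡ -52 (mod 3).
    Reduce coefficients mod 3: 1·t ≡ 2 (mod 3).
    So t ≡ 2 (mod 3).
    Then x = 159 + 210·2 = 579, valid modulo lcm(210, 9) = 630: x ≡ 579 (mod 630).
Verify: 579 mod 21 = 12, 579 mod 10 = 9, 579 mod 9 = 3.

x ≡ 579 (mod 630).
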